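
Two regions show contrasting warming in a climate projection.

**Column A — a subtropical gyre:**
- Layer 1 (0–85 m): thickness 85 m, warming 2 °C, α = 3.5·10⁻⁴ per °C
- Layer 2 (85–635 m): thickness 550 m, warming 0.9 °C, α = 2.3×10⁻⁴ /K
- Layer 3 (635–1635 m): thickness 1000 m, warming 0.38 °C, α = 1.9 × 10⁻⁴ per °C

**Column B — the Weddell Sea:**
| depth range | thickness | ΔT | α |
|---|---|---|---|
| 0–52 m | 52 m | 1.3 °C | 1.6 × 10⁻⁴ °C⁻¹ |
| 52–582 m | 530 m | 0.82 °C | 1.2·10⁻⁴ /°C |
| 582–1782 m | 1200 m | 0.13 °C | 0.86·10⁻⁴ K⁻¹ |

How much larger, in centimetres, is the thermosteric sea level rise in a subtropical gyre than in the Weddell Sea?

A 0–85 m: 2 × 85 × 3.5×10⁻⁴ = 0.05950 m
A 550 × 2.3×10⁻⁴ × 0.9 = 0.11385 m
A 635–1635 m: 0.38 × 1000 × 1.9×10⁻⁴ = 0.07220 m
A total: 0.24555 m
B Layer 1: 1.6×10⁻⁴ × 52 × 1.3 = 0.010816 m
B 52–582 m: 1.2×10⁻⁴ × 0.82 × 530 = 0.052152 m
B 0.13 × 1200 × 0.86×10⁻⁴ = 0.013416 m
B total: 0.076384 m
Difference: 0.24555 − 0.076384 = 0.169166 m

16.9 cm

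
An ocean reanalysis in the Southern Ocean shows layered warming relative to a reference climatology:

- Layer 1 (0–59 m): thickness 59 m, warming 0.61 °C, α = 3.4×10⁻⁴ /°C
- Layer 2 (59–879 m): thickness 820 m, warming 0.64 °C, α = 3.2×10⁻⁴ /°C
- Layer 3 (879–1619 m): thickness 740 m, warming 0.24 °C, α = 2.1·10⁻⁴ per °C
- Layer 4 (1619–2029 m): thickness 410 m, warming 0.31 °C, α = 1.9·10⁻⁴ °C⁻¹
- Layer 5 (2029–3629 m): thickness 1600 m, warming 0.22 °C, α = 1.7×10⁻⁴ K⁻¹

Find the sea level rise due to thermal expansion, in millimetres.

59 × 0.61 × 3.4×10⁻⁴ = 0.0122366 m
59–879 m: 3.2×10⁻⁴ × 820 × 0.64 = 0.167936 m
879–1619 m: 740 × 2.1×10⁻⁴ × 0.24 = 0.037296 m
Layer 4: 0.31 × 1.9×10⁻⁴ × 410 = 0.024149 m
2029–3629 m: 0.22 × 1600 × 1.7×10⁻⁴ = 0.05984 m
Δh = 0.0122366 + 0.167936 + 0.037296 + 0.024149 + 0.05984 = 0.3014576 m

about 301 mm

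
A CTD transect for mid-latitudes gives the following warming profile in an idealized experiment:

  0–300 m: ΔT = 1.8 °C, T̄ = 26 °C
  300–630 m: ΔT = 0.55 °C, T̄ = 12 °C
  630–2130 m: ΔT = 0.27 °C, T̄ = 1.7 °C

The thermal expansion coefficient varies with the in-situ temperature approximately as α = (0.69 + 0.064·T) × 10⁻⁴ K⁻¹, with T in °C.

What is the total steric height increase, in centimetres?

Layer 1: α = (0.69 + 0.064×26)×10⁻⁴ = 2.354×10⁻⁴ K⁻¹
Layer 2: α = (0.69 + 0.064×12)×10⁻⁴ = 1.458×10⁻⁴ K⁻¹
Layer 3: α = (0.69 + 0.064×1.7)×10⁻⁴ = 0.7988×10⁻⁴ K⁻¹
0–300 m: 1.8 × 2.354×10⁻⁴ × 300 = 0.127116 m
Layer 2: 1.458×10⁻⁴ × 330 × 0.55 = 0.0264627 m
Layer 3: 0.27 × 0.7988×10⁻⁴ × 1500 = 0.0323514 m
Δh = 0.127116 + 0.0264627 + 0.0323514 = 0.1859301 m

about 18.6 cm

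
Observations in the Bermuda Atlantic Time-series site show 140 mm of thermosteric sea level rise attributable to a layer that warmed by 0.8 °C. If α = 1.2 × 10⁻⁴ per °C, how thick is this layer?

about 1460 m

H = Δh/(αΔT) = 0.14 / (1.2×10⁻⁴ × 0.8) ≈ 1458 m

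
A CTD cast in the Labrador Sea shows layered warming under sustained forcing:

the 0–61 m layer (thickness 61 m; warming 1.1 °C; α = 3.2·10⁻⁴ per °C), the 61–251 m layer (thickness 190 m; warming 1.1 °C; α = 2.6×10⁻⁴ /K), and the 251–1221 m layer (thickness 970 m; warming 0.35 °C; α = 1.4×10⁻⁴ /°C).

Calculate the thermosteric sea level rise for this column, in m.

0.12 m

Layer 1: 1.1 × 3.2×10⁻⁴ × 61 = 0.021472 m
Layer 2: 1.1 × 2.6×10⁻⁴ × 190 = 0.05434 m
251–1221 m: 970 × 1.4×10⁻⁴ × 0.35 = 0.04753 m
Δh = 0.021472 + 0.05434 + 0.04753 = 0.123342 m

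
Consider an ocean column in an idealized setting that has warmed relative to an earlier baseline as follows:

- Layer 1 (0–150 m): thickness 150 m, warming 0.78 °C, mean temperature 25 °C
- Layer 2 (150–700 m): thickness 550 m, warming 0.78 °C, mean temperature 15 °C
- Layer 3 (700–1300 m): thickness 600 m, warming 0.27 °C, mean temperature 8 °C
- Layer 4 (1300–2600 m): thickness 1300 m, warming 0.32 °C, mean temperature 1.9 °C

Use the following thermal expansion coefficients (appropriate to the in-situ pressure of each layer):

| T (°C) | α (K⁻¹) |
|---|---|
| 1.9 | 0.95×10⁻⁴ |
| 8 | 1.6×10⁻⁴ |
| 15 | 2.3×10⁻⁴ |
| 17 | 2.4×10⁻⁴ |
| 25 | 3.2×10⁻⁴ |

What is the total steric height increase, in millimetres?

202 mm of thermosteric rise

Layer 1 at 25 °C → α = 3.2×10⁻⁴ K⁻¹
Layer 2 at 15 °C → α = 2.3×10⁻⁴ K⁻¹
Layer 3 at 8 °C → α = 1.6×10⁻⁴ K⁻¹
Layer 4 at 1.9 °C → α = 0.95×10⁻⁴ K⁻¹
0–150 m: 150 × 0.78 × 3.2×10⁻⁴ = 0.03744 m
Layer 2: 2.3×10⁻⁴ × 0.78 × 550 = 0.09867 m
700–1300 m: 600 × 1.6×10⁻⁴ × 0.27 = 0.02592 m
1300–2600 m: 1300 × 0.95×10⁻⁴ × 0.32 = 0.03952 m
Δh = 0.03744 + 0.09867 + 0.02592 + 0.03952 = 0.20155 m ≈ 202 mm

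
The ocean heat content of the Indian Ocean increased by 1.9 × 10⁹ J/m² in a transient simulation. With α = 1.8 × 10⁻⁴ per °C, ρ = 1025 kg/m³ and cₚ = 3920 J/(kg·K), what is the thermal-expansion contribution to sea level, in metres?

Δh ≈ 0.0851 m

Δh = αQ/(ρcₚ) = 1.8×10⁻⁴ × 1.9×10⁹ / (1025 × 3920) ≈ 0.085117 m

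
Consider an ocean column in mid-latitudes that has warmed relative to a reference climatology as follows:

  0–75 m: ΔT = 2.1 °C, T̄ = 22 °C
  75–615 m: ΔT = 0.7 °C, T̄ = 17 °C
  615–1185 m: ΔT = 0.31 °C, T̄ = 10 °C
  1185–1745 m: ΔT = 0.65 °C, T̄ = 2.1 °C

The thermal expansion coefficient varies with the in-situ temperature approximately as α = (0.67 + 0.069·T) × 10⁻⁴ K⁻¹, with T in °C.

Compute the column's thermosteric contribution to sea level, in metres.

Layer 1: α = (0.67 + 0.069×22)×10⁻⁴ = 2.188×10⁻⁴ K⁻¹
Layer 2: α = (0.67 + 0.069×17)×10⁻⁴ = 1.843×10⁻⁴ K⁻¹
Layer 3: α = (0.67 + 0.069×10)×10⁻⁴ = 1.36×10⁻⁴ K⁻¹
Layer 4: α = (0.67 + 0.069×2.1)×10⁻⁴ = 0.8149×10⁻⁴ K⁻¹
2.1 × 2.188×10⁻⁴ × 75 = 0.034461 m
540 × 1.843×10⁻⁴ × 0.7 = 0.0696654 m
570 × 0.31 × 1.36×10⁻⁴ = 0.0240312 m
Layer 4: 560 × 0.65 × 0.8149×10⁻⁴ = 0.02966236 m
Δh = 0.034461 + 0.0696654 + 0.0240312 + 0.02966236 = 0.15781996 m

0.16 m of thermosteric rise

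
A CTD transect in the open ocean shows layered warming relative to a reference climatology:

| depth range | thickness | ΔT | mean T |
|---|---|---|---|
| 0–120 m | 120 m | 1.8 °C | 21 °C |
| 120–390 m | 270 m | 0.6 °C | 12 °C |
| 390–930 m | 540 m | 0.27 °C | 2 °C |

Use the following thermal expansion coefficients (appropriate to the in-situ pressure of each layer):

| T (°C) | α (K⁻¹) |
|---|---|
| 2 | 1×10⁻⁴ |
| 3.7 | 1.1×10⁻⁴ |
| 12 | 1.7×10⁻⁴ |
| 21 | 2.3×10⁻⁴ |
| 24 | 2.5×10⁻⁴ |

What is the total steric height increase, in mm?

92 mm of thermosteric rise

Layer 1 at 21 °C → α = 2.3×10⁻⁴ K⁻¹
Layer 2 at 12 °C → α = 1.7×10⁻⁴ K⁻¹
Layer 3 at 2 °C → α = 1×10⁻⁴ K⁻¹
2.3×10⁻⁴ × 120 × 1.8 = 0.04968 m
0.6 × 270 × 1.7×10⁻⁴ = 0.02754 m
Layer 3: 540 × 1×10⁻⁴ × 0.27 = 0.01458 m
Δh = 0.04968 + 0.02754 + 0.01458 = 0.09180 m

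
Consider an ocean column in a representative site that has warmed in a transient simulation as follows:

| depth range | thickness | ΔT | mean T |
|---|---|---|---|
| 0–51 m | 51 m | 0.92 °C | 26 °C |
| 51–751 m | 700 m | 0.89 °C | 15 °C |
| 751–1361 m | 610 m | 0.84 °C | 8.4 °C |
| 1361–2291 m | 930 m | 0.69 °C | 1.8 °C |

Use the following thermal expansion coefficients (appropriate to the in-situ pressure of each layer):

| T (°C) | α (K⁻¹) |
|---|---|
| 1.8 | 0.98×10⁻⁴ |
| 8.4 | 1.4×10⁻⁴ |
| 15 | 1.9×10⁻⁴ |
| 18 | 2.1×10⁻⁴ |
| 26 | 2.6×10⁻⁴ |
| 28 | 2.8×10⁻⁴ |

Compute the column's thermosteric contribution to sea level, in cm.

Layer 1 at 26 °C → α = 2.6×10⁻⁴ K⁻¹
Layer 2 at 15 °C → α = 1.9×10⁻⁴ K⁻¹
Layer 3 at 8.4 °C → α = 1.4×10⁻⁴ K⁻¹
Layer 4 at 1.8 °C → α = 0.98×10⁻⁴ K⁻¹
0–51 m: 51 × 2.6×10⁻⁴ × 0.92 = 0.0121992 m
0.89 × 1.9×10⁻⁴ × 700 = 0.11837 m
0.84 × 610 × 1.4×10⁻⁴ = 0.071736 m
0.98×10⁻⁴ × 0.69 × 930 = 0.0628866 m
Δh = 0.0121992 + 0.11837 + 0.071736 + 0.0628866 = 0.2651918 m

26.5 cm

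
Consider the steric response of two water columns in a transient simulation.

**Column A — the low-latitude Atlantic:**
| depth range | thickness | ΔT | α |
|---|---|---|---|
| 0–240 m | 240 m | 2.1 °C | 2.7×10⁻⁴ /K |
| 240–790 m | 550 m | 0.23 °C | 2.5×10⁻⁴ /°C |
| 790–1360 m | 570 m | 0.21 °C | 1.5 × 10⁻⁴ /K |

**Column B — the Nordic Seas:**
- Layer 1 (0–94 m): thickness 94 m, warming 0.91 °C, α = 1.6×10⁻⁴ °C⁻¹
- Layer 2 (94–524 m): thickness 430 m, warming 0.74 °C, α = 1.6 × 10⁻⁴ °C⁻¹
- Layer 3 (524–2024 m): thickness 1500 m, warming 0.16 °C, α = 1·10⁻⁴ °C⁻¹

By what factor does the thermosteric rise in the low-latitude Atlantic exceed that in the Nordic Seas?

a factor of 2.1

A 0–240 m: 2.1 × 2.7×10⁻⁴ × 240 = 0.13608 m
A 240–790 m: 0.23 × 2.5×10⁻⁴ × 550 = 0.031625 m
A 790–1360 m: 1.5×10⁻⁴ × 570 × 0.21 = 0.017955 m
A total: 0.18566 m
B 0–94 m: 0.91 × 94 × 1.6×10⁻⁴ = 0.0136864 m
B 0.74 × 1.6×10⁻⁴ × 430 = 0.050912 m
B Layer 3: 1×10⁻⁴ × 0.16 × 1500 = 0.02400 m
B total: 0.0885984 m
Ratio: 0.18566 / 0.0885984 ≈ 2.096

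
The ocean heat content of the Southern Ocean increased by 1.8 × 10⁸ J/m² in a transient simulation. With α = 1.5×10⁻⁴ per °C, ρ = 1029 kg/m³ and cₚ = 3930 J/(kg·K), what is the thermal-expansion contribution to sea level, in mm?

Δh = αQ/(ρcₚ) = 1.5×10⁻⁴ × 1.8×10⁸ / (1029 × 3930) ≈ 0.0066766 m

6.68 mm of thermosteric rise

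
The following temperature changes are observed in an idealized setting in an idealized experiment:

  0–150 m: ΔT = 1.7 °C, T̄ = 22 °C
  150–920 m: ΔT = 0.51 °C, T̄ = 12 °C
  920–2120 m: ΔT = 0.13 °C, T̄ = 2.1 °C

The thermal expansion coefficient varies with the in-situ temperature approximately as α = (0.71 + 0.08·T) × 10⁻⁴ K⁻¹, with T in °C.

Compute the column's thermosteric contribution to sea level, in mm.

Δh = 140 mm

Layer 1: α = (0.71 + 0.08×22)×10⁻⁴ = 2.47×10⁻⁴ K⁻¹
Layer 2: α = (0.71 + 0.08×12)×10⁻⁴ = 1.67×10⁻⁴ K⁻¹
Layer 3: α = (0.71 + 0.08×2.1)×10⁻⁴ = 0.878×10⁻⁴ K⁻¹
0–150 m: 1.7 × 2.47×10⁻⁴ × 150 = 0.062985 m
Layer 2: 770 × 0.51 × 1.67×10⁻⁴ = 0.0655809 m
Layer 3: 1200 × 0.13 × 0.878×10⁻⁴ = 0.0136968 m
Δh = 0.062985 + 0.0655809 + 0.0136968 = 0.1422627 m ≈ 140 mm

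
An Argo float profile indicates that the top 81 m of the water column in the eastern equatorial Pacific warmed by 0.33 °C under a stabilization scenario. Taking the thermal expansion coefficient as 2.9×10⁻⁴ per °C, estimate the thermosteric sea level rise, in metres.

Δh = αΔT·H = 2.9×10⁻⁴ × 0.33 × 81 = 0.0077517 m

Δh = 0.00775 m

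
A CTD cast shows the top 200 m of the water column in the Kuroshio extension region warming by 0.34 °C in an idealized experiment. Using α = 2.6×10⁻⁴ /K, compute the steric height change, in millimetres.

Δh = 18 mm

Δh = αΔT·H = 2.6×10⁻⁴ × 0.34 × 200 = 0.01768 m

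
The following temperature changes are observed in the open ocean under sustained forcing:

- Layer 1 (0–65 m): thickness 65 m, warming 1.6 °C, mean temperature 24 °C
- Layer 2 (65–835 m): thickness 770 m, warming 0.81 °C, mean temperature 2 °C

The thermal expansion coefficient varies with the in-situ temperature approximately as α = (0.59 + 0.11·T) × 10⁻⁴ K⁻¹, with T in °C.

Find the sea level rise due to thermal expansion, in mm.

Layer 1: α = (0.59 + 0.11×24)×10⁻⁴ = 3.23×10⁻⁴ K⁻¹
Layer 2: α = (0.59 + 0.11×2)×10⁻⁴ = 0.81×10⁻⁴ K⁻¹
0–65 m: 1.6 × 65 × 3.23×10⁻⁴ = 0.033592 m
Layer 2: 0.81 × 0.81×10⁻⁴ × 770 = 0.0505197 m
Δh = 0.033592 + 0.0505197 = 0.0841117 m

84 mm of thermosteric rise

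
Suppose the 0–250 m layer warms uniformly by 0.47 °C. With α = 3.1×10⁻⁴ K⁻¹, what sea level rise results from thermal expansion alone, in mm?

Δh ≈ 36.4 mm

Δh = αΔT·H = 3.1×10⁻⁴ × 0.47 × 250 = 0.036425 m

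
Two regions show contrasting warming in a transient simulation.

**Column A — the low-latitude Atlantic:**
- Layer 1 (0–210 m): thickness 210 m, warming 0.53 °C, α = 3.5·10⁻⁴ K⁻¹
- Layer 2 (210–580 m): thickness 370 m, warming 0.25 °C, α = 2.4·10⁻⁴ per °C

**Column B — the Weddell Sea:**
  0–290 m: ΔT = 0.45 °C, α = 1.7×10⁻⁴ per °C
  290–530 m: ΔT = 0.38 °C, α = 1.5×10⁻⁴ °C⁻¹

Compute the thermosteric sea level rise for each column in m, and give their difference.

A 3.5×10⁻⁴ × 210 × 0.53 = 0.038955 m
A 210–580 m: 370 × 2.4×10⁻⁴ × 0.25 = 0.02220 m
A total: 0.061155 m
B 0.45 × 1.7×10⁻⁴ × 290 = 0.022185 m
B Layer 2: 0.38 × 240 × 1.5×10⁻⁴ = 0.01368 m
B total: 0.035865 m
Difference: 0.061155 − 0.035865 = 0.02529 m

Δh_A ≈ 0.0612 m, Δh_B ≈ 0.0359 m; difference ≈ 0.0253 m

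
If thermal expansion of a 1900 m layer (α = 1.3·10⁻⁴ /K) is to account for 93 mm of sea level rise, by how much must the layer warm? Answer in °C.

ΔT = Δh/(αH) = 0.093 / (1.3×10⁻⁴ × 1900) ≈ 0.3765 °C

about 0.377 °C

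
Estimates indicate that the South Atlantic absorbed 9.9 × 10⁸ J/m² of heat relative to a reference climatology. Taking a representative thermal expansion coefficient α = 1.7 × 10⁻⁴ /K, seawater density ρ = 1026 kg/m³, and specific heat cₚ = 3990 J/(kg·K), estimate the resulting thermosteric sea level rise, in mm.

Δh = αQ/(ρcₚ) = 1.7×10⁻⁴ × 9.9×10⁸ / (1026 × 3990) ≈ 0.041112 m

Δh = 41.1 mm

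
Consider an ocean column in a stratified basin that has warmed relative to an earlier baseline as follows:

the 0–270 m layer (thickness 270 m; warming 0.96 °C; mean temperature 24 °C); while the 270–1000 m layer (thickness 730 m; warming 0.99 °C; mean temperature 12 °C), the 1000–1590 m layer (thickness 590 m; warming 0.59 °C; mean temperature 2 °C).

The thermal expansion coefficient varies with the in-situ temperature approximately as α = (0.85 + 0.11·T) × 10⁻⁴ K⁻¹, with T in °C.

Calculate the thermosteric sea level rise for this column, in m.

Δh ≈ 0.285 m

Layer 1: α = (0.85 + 0.11×24)×10⁻⁴ = 3.49×10⁻⁴ K⁻¹
Layer 2: α = (0.85 + 0.11×12)×10⁻⁴ = 2.17×10⁻⁴ K⁻¹
Layer 3: α = (0.85 + 0.11×2)×10⁻⁴ = 1.07×10⁻⁴ K⁻¹
Layer 1: 3.49×10⁻⁴ × 0.96 × 270 = 0.0904608 m
270–1000 m: 2.17×10⁻⁴ × 730 × 0.99 = 0.1568259 m
0.59 × 1.07×10⁻⁴ × 590 = 0.0372467 m
Δh = 0.0904608 + 0.1568259 + 0.0372467 = 0.2845334 m ≈ 0.285 m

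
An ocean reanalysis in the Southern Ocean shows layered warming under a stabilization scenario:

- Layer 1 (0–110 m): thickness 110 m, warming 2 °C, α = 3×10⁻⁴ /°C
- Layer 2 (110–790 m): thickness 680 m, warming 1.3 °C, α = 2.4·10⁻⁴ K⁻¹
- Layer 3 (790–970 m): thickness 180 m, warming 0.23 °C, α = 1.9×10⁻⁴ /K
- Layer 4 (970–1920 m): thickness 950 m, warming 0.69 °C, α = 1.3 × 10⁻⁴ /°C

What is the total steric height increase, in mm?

2 × 3×10⁻⁴ × 110 = 0.06600 m
Layer 2: 1.3 × 2.4×10⁻⁴ × 680 = 0.21216 m
Layer 3: 180 × 1.9×10⁻⁴ × 0.23 = 0.007866 m
Layer 4: 1.3×10⁻⁴ × 0.69 × 950 = 0.085215 m
Δh = 0.06600 + 0.21216 + 0.007866 + 0.085215 = 0.371241 m

about 371 mm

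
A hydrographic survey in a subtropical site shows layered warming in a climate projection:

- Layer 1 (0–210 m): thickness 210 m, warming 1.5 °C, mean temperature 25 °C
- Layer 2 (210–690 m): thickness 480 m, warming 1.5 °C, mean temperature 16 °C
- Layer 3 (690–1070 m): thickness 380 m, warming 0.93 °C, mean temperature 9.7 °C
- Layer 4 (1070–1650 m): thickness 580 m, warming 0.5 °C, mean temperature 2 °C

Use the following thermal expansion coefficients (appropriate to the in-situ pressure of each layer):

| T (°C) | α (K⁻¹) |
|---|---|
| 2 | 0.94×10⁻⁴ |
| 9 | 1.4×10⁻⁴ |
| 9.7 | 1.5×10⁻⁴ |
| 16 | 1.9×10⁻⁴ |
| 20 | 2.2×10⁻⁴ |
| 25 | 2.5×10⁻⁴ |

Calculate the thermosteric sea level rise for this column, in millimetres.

Layer 1 at 25 °C → α = 2.5×10⁻⁴ K⁻¹
Layer 2 at 16 °C → α = 1.9×10⁻⁴ K⁻¹
Layer 3 at 9.7 °C → α = 1.5×10⁻⁴ K⁻¹
Layer 4 at 2 °C → α = 0.94×10⁻⁴ K⁻¹
0–210 m: 210 × 2.5×10⁻⁴ × 1.5 = 0.07875 m
210–690 m: 1.5 × 480 × 1.9×10⁻⁴ = 0.13680 m
0.93 × 1.5×10⁻⁴ × 380 = 0.05301 m
1070–1650 m: 0.5 × 580 × 0.94×10⁻⁴ = 0.02726 m
Δh = 0.07875 + 0.13680 + 0.05301 + 0.02726 = 0.29582 m ≈ 296 mm

296 mm of thermosteric rise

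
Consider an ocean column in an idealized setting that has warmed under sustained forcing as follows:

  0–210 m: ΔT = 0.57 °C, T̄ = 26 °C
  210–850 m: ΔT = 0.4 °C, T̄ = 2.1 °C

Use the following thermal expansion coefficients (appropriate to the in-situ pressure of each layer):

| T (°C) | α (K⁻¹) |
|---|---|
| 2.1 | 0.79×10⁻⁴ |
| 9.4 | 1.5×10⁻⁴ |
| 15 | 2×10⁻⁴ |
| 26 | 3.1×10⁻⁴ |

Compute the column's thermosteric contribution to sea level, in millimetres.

about 57.3 mm

Layer 1 at 26 °C → α = 3.1×10⁻⁴ K⁻¹
Layer 2 at 2.1 °C → α = 0.79×10⁻⁴ K⁻¹
3.1×10⁻⁴ × 210 × 0.57 = 0.037107 m
Layer 2: 0.79×10⁻⁴ × 640 × 0.4 = 0.020224 m
Δh = 0.037107 + 0.020224 = 0.057331 m ≈ 57.3 mm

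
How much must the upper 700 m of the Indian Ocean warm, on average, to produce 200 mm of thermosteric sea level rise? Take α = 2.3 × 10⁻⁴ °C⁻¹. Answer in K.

ΔT = Δh/(αH) = 0.2 / (2.3×10⁻⁴ × 700) ≈ 1.242 K

ΔT ≈ 1.24 K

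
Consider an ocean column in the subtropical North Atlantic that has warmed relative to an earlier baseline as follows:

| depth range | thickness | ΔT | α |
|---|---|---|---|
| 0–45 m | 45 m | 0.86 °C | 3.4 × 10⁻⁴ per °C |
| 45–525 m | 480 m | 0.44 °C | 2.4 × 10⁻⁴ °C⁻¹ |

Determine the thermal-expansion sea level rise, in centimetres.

6.4 cm

0–45 m: 45 × 0.86 × 3.4×10⁻⁴ = 0.013158 m
45–525 m: 2.4×10⁻⁴ × 480 × 0.44 = 0.050688 m
Δh = 0.013158 + 0.050688 = 0.063846 m ≈ 6.4 cm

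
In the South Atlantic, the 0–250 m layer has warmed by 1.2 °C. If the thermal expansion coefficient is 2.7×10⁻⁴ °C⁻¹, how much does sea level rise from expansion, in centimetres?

8.10 cm of thermosteric rise

Δh = αΔT·H = 2.7×10⁻⁴ × 1.2 × 250 = 0.08100 m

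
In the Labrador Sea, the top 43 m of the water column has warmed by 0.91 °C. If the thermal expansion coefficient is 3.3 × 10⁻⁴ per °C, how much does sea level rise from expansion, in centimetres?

Δh = αΔT·H = 3.3×10⁻⁴ × 0.91 × 43 = 0.0129129 m

1.29 cm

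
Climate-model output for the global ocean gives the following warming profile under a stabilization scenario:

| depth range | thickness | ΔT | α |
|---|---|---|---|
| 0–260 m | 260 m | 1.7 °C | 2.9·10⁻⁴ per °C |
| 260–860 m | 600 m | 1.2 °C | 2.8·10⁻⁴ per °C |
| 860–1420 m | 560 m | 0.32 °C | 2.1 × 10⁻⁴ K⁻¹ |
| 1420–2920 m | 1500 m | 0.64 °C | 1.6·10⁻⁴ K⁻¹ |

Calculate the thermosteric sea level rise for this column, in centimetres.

Layer 1: 260 × 1.7 × 2.9×10⁻⁴ = 0.12818 m
260–860 m: 600 × 1.2 × 2.8×10⁻⁴ = 0.20160 m
860–1420 m: 0.32 × 2.1×10⁻⁴ × 560 = 0.037632 m
Layer 4: 1.6×10⁻⁴ × 0.64 × 1500 = 0.15360 m
Δh = 0.12818 + 0.20160 + 0.037632 + 0.15360 = 0.521012 m

Δh = 52.1 cm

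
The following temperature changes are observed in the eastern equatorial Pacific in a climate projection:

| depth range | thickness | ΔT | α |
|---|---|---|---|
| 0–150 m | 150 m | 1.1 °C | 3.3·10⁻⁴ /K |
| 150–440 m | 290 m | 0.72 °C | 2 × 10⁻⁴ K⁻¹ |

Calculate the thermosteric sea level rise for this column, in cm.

Δh ≈ 9.6 cm

Layer 1: 1.1 × 150 × 3.3×10⁻⁴ = 0.05445 m
150–440 m: 290 × 0.72 × 2×10⁻⁴ = 0.04176 m
Δh = 0.05445 + 0.04176 = 0.09621 m ≈ 9.6 cm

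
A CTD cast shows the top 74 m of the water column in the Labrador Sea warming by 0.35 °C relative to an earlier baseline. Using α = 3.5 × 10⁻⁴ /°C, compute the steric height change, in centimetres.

0.91 cm of thermosteric rise

Δh = αΔT·H = 3.5×10⁻⁴ × 0.35 × 74 = 0.009065 m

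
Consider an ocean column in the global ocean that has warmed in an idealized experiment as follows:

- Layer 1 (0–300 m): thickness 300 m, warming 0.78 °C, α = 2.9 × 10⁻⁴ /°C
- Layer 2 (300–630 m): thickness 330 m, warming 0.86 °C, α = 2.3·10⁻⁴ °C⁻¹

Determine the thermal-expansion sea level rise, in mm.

0–300 m: 300 × 2.9×10⁻⁴ × 0.78 = 0.06786 m
330 × 0.86 × 2.3×10⁻⁴ = 0.065274 m
Δh = 0.06786 + 0.065274 = 0.133134 m ≈ 133 mm

Δh = 133 mm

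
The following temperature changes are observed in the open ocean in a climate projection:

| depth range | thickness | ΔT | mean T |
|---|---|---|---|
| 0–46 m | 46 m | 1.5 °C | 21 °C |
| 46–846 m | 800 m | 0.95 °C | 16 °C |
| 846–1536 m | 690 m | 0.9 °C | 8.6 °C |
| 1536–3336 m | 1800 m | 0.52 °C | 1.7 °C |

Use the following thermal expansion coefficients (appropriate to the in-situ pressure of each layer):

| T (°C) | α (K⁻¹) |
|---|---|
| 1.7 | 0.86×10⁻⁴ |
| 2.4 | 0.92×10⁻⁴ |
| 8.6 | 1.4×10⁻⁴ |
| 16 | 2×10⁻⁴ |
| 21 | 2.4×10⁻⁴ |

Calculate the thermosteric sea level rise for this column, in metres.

about 0.336 m

Layer 1 at 21 °C → α = 2.4×10⁻⁴ K⁻¹
Layer 2 at 16 °C → α = 2×10⁻⁴ K⁻¹
Layer 3 at 8.6 °C → α = 1.4×10⁻⁴ K⁻¹
Layer 4 at 1.7 °C → α = 0.86×10⁻⁴ K⁻¹
Layer 1: 46 × 1.5 × 2.4×10⁻⁴ = 0.01656 m
2×10⁻⁴ × 800 × 0.95 = 0.15200 m
Layer 3: 0.9 × 690 × 1.4×10⁻⁴ = 0.08694 m
1536–3336 m: 1800 × 0.86×10⁻⁴ × 0.52 = 0.080496 m
Δh = 0.01656 + 0.15200 + 0.08694 + 0.080496 = 0.335996 m ≈ 0.336 m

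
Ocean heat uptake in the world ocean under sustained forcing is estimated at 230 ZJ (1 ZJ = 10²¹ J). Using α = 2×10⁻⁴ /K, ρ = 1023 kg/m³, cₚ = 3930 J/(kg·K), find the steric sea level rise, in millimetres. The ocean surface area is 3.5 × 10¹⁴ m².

about 32.7 mm

Per unit area: Q = 230×10²¹ / (3.5×10¹⁴) ≈ 6.571×10⁸ J/m²
Δh = αQ/(ρcₚ) = 2×10⁻⁴ × 6.571×10⁸ / (1023 × 3930) ≈ 0.032688 m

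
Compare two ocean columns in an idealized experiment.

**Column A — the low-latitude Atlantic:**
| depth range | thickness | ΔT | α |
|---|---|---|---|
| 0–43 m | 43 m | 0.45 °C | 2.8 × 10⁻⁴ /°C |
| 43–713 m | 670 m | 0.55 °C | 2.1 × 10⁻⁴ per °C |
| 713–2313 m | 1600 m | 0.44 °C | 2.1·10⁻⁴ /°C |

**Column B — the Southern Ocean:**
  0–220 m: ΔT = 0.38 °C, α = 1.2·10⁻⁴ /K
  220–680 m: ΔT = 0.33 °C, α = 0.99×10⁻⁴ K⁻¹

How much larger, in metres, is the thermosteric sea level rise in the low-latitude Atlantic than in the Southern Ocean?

Δh_A − Δh_B ≈ 0.21 m

A Layer 1: 0.45 × 43 × 2.8×10⁻⁴ = 0.005418 m
A Layer 2: 2.1×10⁻⁴ × 670 × 0.55 = 0.077385 m
A Layer 3: 0.44 × 2.1×10⁻⁴ × 1600 = 0.14784 m
A total: 0.230643 m
B Layer 1: 0.38 × 1.2×10⁻⁴ × 220 = 0.010032 m
B 0.99×10⁻⁴ × 460 × 0.33 = 0.0150282 m
B total: 0.0250602 m
Difference: 0.230643 − 0.0250602 = 0.2055828 m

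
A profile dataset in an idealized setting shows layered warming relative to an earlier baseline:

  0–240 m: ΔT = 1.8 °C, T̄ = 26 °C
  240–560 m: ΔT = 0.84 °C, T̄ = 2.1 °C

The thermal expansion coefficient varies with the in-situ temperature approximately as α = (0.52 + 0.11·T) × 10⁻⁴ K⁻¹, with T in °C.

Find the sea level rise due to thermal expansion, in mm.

about 166 mm

Layer 1: α = (0.52 + 0.11×26)×10⁻⁴ = 3.38×10⁻⁴ K⁻¹
Layer 2: α = (0.52 + 0.11×2.1)×10⁻⁴ = 0.751×10⁻⁴ K⁻¹
3.38×10⁻⁴ × 240 × 1.8 = 0.146016 m
240–560 m: 0.84 × 320 × 0.751×10⁻⁴ = 0.02018688 m
Δh = 0.146016 + 0.02018688 = 0.16620288 m ≈ 166 mm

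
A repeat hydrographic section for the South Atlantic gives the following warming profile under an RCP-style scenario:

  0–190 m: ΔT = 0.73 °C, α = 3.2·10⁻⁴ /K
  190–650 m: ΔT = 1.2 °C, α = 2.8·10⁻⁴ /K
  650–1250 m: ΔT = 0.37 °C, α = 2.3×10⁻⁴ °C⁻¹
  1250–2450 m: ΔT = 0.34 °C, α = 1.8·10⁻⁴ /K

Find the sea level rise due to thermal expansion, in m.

Layer 1: 0.73 × 3.2×10⁻⁴ × 190 = 0.044384 m
Layer 2: 460 × 2.8×10⁻⁴ × 1.2 = 0.15456 m
650–1250 m: 2.3×10⁻⁴ × 600 × 0.37 = 0.05106 m
Layer 4: 1200 × 0.34 × 1.8×10⁻⁴ = 0.07344 m
Δh = 0.044384 + 0.15456 + 0.05106 + 0.07344 = 0.323444 m

Δh = 0.323 m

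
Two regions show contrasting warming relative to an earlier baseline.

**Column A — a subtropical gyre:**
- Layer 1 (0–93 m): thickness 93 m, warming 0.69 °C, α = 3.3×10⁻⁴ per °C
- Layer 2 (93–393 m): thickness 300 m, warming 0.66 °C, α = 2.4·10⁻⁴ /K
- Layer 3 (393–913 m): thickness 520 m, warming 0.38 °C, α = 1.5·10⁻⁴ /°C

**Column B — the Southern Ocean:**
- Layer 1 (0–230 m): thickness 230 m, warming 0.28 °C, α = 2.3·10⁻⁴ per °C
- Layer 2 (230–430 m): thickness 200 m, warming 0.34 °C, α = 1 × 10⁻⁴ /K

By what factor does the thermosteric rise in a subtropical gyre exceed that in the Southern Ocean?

A Layer 1: 93 × 3.3×10⁻⁴ × 0.69 = 0.0211761 m
A 93–393 m: 0.66 × 300 × 2.4×10⁻⁴ = 0.04752 m
A 520 × 1.5×10⁻⁴ × 0.38 = 0.02964 m
A total: 0.0983361 m
B 2.3×10⁻⁴ × 0.28 × 230 = 0.014812 m
B 1×10⁻⁴ × 0.34 × 200 = 0.00680 m
B total: 0.021612 m
Ratio: 0.0983361 / 0.021612 ≈ 4.550

≈ 4.6×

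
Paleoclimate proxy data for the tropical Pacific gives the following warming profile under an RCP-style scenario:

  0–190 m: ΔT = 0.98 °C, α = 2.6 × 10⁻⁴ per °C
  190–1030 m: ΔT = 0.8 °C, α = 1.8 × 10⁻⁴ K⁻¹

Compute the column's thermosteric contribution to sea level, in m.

0–190 m: 190 × 0.98 × 2.6×10⁻⁴ = 0.048412 m
190–1030 m: 0.8 × 1.8×10⁻⁴ × 840 = 0.12096 m
Δh = 0.048412 + 0.12096 = 0.169372 m

Δh = 0.169 m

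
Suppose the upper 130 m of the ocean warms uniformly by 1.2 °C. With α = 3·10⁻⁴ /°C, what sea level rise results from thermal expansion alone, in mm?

about 47 mm

Δh = αΔT·H = 3×10⁻⁴ × 1.2 × 130 = 0.04680 m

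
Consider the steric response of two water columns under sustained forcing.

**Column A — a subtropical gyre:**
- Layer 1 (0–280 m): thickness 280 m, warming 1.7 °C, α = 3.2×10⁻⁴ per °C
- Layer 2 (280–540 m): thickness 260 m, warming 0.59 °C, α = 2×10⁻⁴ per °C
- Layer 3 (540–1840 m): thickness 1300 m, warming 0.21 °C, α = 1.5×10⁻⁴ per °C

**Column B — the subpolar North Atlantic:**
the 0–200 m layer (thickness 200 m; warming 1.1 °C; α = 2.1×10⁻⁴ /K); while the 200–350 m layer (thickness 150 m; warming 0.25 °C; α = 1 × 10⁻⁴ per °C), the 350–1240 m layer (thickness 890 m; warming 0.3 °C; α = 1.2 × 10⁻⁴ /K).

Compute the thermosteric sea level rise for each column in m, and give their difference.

A 0–280 m: 1.7 × 3.2×10⁻⁴ × 280 = 0.15232 m
A 280–540 m: 260 × 0.59 × 2×10⁻⁴ = 0.03068 m
A 540–1840 m: 1.5×10⁻⁴ × 0.21 × 1300 = 0.04095 m
A total: 0.22395 m
B Layer 1: 2.1×10⁻⁴ × 1.1 × 200 = 0.04620 m
B Layer 2: 0.25 × 1×10⁻⁴ × 150 = 0.00375 m
B 890 × 0.3 × 1.2×10⁻⁴ = 0.03204 m
B total: 0.08199 m
Difference: 0.22395 − 0.08199 = 0.14196 m

Δh_A ≈ 0.22 m, Δh_B ≈ 0.082 m; difference ≈ 0.14 m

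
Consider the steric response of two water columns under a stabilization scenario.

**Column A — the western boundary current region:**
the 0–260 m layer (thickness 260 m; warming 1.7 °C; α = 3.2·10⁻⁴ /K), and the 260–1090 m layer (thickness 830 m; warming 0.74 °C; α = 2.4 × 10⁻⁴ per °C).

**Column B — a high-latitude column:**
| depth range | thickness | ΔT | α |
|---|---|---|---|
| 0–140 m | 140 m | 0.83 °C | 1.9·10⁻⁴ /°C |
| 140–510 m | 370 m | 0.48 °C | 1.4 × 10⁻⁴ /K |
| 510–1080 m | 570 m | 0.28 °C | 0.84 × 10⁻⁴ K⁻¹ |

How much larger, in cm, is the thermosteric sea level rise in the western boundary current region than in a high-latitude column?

Δh_A − Δh_B ≈ 23 cm

A Layer 1: 3.2×10⁻⁴ × 1.7 × 260 = 0.14144 m
A Layer 2: 830 × 0.74 × 2.4×10⁻⁴ = 0.147408 m
A total: 0.288848 m
B 0–140 m: 140 × 0.83 × 1.9×10⁻⁴ = 0.022078 m
B 140–510 m: 370 × 0.48 × 1.4×10⁻⁴ = 0.024864 m
B 510–1080 m: 0.28 × 0.84×10⁻⁴ × 570 = 0.0134064 m
B total: 0.0603484 m
Difference: 0.288848 − 0.0603484 = 0.2284996 m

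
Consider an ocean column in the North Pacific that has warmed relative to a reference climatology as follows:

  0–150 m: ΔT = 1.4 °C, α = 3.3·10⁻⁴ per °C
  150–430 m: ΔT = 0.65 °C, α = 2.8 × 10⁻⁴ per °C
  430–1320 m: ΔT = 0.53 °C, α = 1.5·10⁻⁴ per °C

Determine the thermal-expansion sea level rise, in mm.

150 × 1.4 × 3.3×10⁻⁴ = 0.06930 m
2.8×10⁻⁴ × 0.65 × 280 = 0.05096 m
430–1320 m: 890 × 0.53 × 1.5×10⁻⁴ = 0.070755 m
Δh = 0.06930 + 0.05096 + 0.070755 = 0.191015 m

Δh = 191 mm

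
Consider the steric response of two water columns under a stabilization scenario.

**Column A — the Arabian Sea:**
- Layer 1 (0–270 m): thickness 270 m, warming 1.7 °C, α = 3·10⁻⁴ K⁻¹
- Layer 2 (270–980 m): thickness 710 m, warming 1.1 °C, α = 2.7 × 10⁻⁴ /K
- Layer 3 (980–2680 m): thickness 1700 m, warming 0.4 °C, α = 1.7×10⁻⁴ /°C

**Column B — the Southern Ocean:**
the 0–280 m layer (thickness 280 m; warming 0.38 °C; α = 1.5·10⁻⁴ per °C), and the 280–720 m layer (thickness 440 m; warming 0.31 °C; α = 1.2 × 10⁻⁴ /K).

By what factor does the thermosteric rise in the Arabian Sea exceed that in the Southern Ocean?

≈ 14.4×

A 0–270 m: 270 × 1.7 × 3×10⁻⁴ = 0.13770 m
A 270–980 m: 1.1 × 2.7×10⁻⁴ × 710 = 0.21087 m
A 980–2680 m: 0.4 × 1.7×10⁻⁴ × 1700 = 0.11560 m
A total: 0.46417 m
B 1.5×10⁻⁴ × 280 × 0.38 = 0.01596 m
B 280–720 m: 440 × 1.2×10⁻⁴ × 0.31 = 0.016368 m
B total: 0.032328 m
Ratio: 0.46417 / 0.032328 ≈ 14.36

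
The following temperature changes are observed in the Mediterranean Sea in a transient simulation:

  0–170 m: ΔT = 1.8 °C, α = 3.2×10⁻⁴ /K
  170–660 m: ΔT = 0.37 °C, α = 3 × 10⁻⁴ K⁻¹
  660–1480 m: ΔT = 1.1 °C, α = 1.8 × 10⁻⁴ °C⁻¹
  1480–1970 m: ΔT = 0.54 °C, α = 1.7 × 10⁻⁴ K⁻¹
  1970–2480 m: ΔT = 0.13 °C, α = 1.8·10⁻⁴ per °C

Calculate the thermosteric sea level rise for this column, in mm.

Δh ≈ 372 mm

170 × 3.2×10⁻⁴ × 1.8 = 0.09792 m
3×10⁻⁴ × 0.37 × 490 = 0.05439 m
Layer 3: 1.1 × 1.8×10⁻⁴ × 820 = 0.16236 m
Layer 4: 1.7×10⁻⁴ × 0.54 × 490 = 0.044982 m
1970–2480 m: 510 × 1.8×10⁻⁴ × 0.13 = 0.011934 m
Δh = 0.09792 + 0.05439 + 0.16236 + 0.044982 + 0.011934 = 0.371586 m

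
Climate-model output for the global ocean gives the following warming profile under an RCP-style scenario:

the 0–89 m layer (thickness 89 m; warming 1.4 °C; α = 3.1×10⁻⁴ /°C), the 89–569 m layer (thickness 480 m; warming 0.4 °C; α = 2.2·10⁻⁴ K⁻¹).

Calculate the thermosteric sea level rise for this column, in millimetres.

1.4 × 3.1×10⁻⁴ × 89 = 0.038626 m
89–569 m: 480 × 0.4 × 2.2×10⁻⁴ = 0.04224 m
Δh = 0.038626 + 0.04224 = 0.080866 m

Δh = 81 mm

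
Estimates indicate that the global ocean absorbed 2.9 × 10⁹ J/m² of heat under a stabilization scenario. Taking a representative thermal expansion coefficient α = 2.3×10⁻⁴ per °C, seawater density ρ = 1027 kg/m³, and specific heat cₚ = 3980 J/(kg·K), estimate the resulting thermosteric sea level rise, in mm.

160 mm

Δh = αQ/(ρcₚ) = 2.3×10⁻⁴ × 2.9×10⁹ / (1027 × 3980) ≈ 0.16318 m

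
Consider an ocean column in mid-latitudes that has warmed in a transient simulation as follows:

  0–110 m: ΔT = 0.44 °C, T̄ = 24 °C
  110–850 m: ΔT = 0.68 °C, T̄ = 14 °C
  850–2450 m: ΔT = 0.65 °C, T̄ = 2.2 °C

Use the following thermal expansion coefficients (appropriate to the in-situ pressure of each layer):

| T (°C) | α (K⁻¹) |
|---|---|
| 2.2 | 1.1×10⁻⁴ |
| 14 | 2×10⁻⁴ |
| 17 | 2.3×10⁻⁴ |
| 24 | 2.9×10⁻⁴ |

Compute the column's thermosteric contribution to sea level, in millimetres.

229 mm

Layer 1 at 24 °C → α = 2.9×10⁻⁴ K⁻¹
Layer 2 at 14 °C → α = 2×10⁻⁴ K⁻¹
Layer 3 at 2.2 °C → α = 1.1×10⁻⁴ K⁻¹
Layer 1: 2.9×10⁻⁴ × 0.44 × 110 = 0.014036 m
110–850 m: 0.68 × 2×10⁻⁴ × 740 = 0.10064 m
850–2450 m: 0.65 × 1.1×10⁻⁴ × 1600 = 0.11440 m
Δh = 0.014036 + 0.10064 + 0.11440 = 0.229076 m ≈ 229 mm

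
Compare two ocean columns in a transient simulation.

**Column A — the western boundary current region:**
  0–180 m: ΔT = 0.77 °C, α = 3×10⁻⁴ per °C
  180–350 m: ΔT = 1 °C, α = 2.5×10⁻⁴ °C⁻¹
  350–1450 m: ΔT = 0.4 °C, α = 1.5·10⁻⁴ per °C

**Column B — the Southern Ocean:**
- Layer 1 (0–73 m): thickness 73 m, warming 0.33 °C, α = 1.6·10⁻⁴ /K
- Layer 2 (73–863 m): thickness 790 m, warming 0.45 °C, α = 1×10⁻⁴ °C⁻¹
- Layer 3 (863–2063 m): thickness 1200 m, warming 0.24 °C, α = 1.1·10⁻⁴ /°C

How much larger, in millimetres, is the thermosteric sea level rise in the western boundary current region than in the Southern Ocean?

79.0 mm

A 0–180 m: 3×10⁻⁴ × 180 × 0.77 = 0.04158 m
A 170 × 2.5×10⁻⁴ × 1 = 0.04250 m
A 1100 × 1.5×10⁻⁴ × 0.4 = 0.06600 m
A total: 0.15008 m
B 73 × 1.6×10⁻⁴ × 0.33 = 0.0038544 m
B 790 × 0.45 × 1×10⁻⁴ = 0.03555 m
B 1200 × 0.24 × 1.1×10⁻⁴ = 0.03168 m
B total: 0.0710844 m
Difference: 0.15008 − 0.0710844 = 0.0789956 m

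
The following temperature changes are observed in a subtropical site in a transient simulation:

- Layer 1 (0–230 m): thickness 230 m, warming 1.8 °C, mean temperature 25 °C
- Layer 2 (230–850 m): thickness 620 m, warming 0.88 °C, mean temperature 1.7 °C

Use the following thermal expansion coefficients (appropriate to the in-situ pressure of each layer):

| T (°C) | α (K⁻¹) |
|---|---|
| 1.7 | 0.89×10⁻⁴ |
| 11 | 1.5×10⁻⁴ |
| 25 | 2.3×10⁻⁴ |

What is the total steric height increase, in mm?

Layer 1 at 25 °C → α = 2.3×10⁻⁴ K⁻¹
Layer 2 at 1.7 °C → α = 0.89×10⁻⁴ K⁻¹
0–230 m: 230 × 2.3×10⁻⁴ × 1.8 = 0.09522 m
230–850 m: 0.88 × 620 × 0.89×10⁻⁴ = 0.0485584 m
Δh = 0.09522 + 0.0485584 = 0.1437784 m ≈ 144 mm

Δh = 144 mm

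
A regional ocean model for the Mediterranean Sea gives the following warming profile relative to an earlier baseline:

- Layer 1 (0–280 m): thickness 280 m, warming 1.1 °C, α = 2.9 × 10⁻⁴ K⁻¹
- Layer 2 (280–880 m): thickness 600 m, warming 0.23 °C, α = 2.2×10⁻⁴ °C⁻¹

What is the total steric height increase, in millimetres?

120 mm of thermosteric rise

Layer 1: 1.1 × 2.9×10⁻⁴ × 280 = 0.08932 m
600 × 0.23 × 2.2×10⁻⁴ = 0.03036 m
Δh = 0.08932 + 0.03036 = 0.11968 m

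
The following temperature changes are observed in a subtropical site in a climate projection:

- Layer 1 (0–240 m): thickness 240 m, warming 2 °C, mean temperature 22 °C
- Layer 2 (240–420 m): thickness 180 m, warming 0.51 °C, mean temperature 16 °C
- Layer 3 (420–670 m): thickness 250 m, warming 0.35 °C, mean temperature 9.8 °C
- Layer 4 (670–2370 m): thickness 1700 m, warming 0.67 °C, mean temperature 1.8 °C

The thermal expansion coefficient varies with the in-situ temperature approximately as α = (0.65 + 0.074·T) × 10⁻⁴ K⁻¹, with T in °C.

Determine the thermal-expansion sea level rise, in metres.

Layer 1: α = (0.65 + 0.074×22)×10⁻⁴ = 2.278×10⁻⁴ K⁻¹
Layer 2: α = (0.65 + 0.074×16)×10⁻⁴ = 1.834×10⁻⁴ K⁻¹
Layer 3: α = (0.65 + 0.074×9.8)×10⁻⁴ = 1.3752×10⁻⁴ K⁻¹
Layer 4: α = (0.65 + 0.074×1.8)×10⁻⁴ = 0.7832×10⁻⁴ K⁻¹
0–240 m: 2 × 2.278×10⁻⁴ × 240 = 0.109344 m
240–420 m: 180 × 1.834×10⁻⁴ × 0.51 = 0.01683612 m
Layer 3: 250 × 1.3752×10⁻⁴ × 0.35 = 0.012033 m
Layer 4: 0.67 × 1700 × 0.7832×10⁻⁴ = 0.08920648 m
Δh = 0.109344 + 0.01683612 + 0.012033 + 0.08920648 = 0.2274196 m ≈ 0.23 m

about 0.23 m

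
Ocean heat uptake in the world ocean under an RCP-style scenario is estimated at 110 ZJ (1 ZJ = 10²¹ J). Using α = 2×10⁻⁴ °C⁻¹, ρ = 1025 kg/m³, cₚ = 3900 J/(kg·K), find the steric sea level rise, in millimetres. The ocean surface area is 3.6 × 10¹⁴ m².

15.3 mm

Per unit area: Q = 110×10²¹ / (3.6×10¹⁴) ≈ 3.056×10⁸ J/m²
Δh = αQ/(ρcₚ) = 2×10⁻⁴ × 3.056×10⁸ / (1025 × 3900) ≈ 0.01529 m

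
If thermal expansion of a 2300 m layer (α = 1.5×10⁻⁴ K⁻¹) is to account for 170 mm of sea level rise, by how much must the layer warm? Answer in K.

ΔT ≈ 0.493 K

ΔT = Δh/(αH) = 0.17 / (1.5×10⁻⁴ × 2300) ≈ 0.4928 K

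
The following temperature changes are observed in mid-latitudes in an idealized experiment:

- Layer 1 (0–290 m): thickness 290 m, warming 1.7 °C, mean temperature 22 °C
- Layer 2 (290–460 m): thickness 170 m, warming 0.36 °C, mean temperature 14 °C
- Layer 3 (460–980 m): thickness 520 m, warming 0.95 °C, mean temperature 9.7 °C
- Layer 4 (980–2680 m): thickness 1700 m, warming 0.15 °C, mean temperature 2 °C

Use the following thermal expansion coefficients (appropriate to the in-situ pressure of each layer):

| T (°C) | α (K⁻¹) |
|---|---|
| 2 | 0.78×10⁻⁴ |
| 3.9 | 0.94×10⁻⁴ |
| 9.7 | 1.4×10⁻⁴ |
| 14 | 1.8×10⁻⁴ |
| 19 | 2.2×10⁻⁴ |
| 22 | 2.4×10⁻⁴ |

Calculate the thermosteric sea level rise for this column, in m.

Layer 1 at 22 °C → α = 2.4×10⁻⁴ K⁻¹
Layer 2 at 14 °C → α = 1.8×10⁻⁴ K⁻¹
Layer 3 at 9.7 °C → α = 1.4×10⁻⁴ K⁻¹
Layer 4 at 2 °C → α = 0.78×10⁻⁴ K⁻¹
2.4×10⁻⁴ × 290 × 1.7 = 0.11832 m
Layer 2: 1.8×10⁻⁴ × 0.36 × 170 = 0.011016 m
460–980 m: 1.4×10⁻⁴ × 0.95 × 520 = 0.06916 m
980–2680 m: 0.78×10⁻⁴ × 0.15 × 1700 = 0.01989 m
Δh = 0.11832 + 0.011016 + 0.06916 + 0.01989 = 0.218386 m

Δh ≈ 0.218 m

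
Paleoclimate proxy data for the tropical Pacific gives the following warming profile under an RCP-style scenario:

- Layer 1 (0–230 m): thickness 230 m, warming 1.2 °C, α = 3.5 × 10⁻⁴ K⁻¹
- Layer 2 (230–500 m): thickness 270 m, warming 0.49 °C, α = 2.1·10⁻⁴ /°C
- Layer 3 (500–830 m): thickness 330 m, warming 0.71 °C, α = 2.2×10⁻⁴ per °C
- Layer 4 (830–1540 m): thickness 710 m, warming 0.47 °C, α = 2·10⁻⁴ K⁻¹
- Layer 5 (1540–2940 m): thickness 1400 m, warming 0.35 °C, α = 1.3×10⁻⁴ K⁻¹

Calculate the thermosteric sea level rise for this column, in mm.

0–230 m: 3.5×10⁻⁴ × 230 × 1.2 = 0.09660 m
230–500 m: 2.1×10⁻⁴ × 0.49 × 270 = 0.027783 m
330 × 2.2×10⁻⁴ × 0.71 = 0.051546 m
Layer 4: 2×10⁻⁴ × 710 × 0.47 = 0.06674 m
Layer 5: 0.35 × 1400 × 1.3×10⁻⁴ = 0.06370 m
Δh = 0.09660 + 0.027783 + 0.051546 + 0.06674 + 0.06370 = 0.306369 m

306 mm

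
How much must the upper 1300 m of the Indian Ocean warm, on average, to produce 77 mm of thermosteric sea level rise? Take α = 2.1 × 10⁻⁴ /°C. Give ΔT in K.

ΔT ≈ 0.282 K

ΔT = Δh/(αH) = 0.077 / (2.1×10⁻⁴ × 1300) ≈ 0.2821 K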